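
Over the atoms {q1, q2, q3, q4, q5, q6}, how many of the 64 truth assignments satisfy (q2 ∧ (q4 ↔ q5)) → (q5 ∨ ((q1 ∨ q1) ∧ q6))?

58

Initial set: {((q2 ∧ (q4 ↔ q5)) → (q5 ∨ ((q1 ∨ q1) ∧ q6)))}.
((q2 ∧ (q4 ↔ q5)) → (q5 ∨ ((q1 ∨ q1) ∧ q6))): β-rule — branch into ¬(q2 ∧ (q4 ↔ q5))  //  (q5 ∨ ((q1 ∨ q1) ∧ q6)).
  branch 1 (add ¬(q2 ∧ (q4 ↔ q5))):
    ¬(q2 ∧ (q4 ↔ q5)): β-rule — branch into ¬q2  //  ¬(q4 ↔ q5).
      branch 1.1 (add ¬q2):
        ○ open, literals {q2=false}.
      branch 1.2 (add ¬(q4 ↔ q5)):
        ¬(q4 ↔ q5): β-rule — branch into q4, ¬q5  //  ¬q4, q5.
          branch 1.2.1 (add q4, ¬q5):
            ○ open, literals {q4=true, q5=false}.
          branch 1.2.2 (add ¬q4, q5):
            ○ open, literals {q4=false, q5=true}.
  branch 2 (add (q5 ∨ ((q1 ∨ q1) ∧ q6))):
    (q5 ∨ ((q1 ∨ q1) ∧ q6)): β-rule — branch into q5  //  ((q1 ∨ q1) ∧ q6).
      branch 2.1 (add q5):
        ○ open, literals {q5=true}.
      branch 2.2 (add ((q1 ∨ q1) ∧ q6)):
        ((q1 ∨ q1) ∧ q6): α-rule — add (q1 ∨ q1), q6.
        (q1 ∨ q1): β-rule — branch into q1  //  q1.
          branch 2.2.1 (add q1):
            ○ open, literals {q1=true, q6=true}.
          branch 2.2.2 (add q1):
            ○ open, literals {q1=true, q6=true}.
0 branches closed, 6 open.
Each open branch fixes some atoms; the unmentioned ones are free. Counting distinct full assignments: branch {q2=false} (q1, q3, q4, q5, q6) contributes 32 new; branch {q4=true, q5=false} (q1, q2, q3, q6) contributes 8 new; branch {q4=false, q5=true} (q1, q2, q3, q6) contributes 8 new; branch {q5=true} (q1, q2, q3, q4, q6) contributes 8 new; branch {q1=true, q6=true} (q2, q3, q4, q5) contributes 2 new; branch {q1=true, q6=true} (q2, q3, q4, q5) contributes 0 new. Total: 58.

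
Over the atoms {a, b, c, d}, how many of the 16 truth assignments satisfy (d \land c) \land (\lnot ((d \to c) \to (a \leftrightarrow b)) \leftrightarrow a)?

2

Initial set: {((d \land c) \land (\lnot ((d \to c) \to (a \leftrightarrow b)) \leftrightarrow a))}.
((d \land c) \land (\lnot ((d \to c) \to (a \leftrightarrow b)) \leftrightarrow a)): α-rule — add (d \land c), (\lnot ((d \to c) \to (a \leftrightarrow b)) \leftrightarrow a).
(d \land c): α-rule — add d, c.
(\lnot ((d \to c) \to (a \leftrightarrow b)) \leftrightarrow a): β-rule — branch into \lnot ((d \to c) \to (a \leftrightarrow b)), a  //  \lnot \lnot ((d \to c) \to (a \leftrightarrow b)), \lnot a.
  branch 1 (add \lnot ((d \to c) \to (a \leftrightarrow b)), a):
    \lnot ((d \to c) \to (a \leftrightarrow b)): α-rule — add (d \to c), \lnot (a \leftrightarrow b).
    (d \to c): β-rule — branch into \lnot d  //  c.
      branch 1.1 (add \lnot d):
        × closes — contains both d and \lnot d.
      branch 1.2 (add c):
        \lnot (a \leftrightarrow b): β-rule — branch into a, \lnot b  //  \lnot a, b.
          branch 1.2.1 (add a, \lnot b):
            ○ open, literals {a=1, b=0, c=1, d=1}.
          branch 1.2.2 (add \lnot a, b):
            × closes — contains both a and \lnot a.
  branch 2 (add \lnot \lnot ((d \to c) \to (a \leftrightarrow b)), \lnot a):
    \lnot \lnot ((d \to c) \to (a \leftrightarrow b)): β-rule — branch into \lnot (d \to c)  //  (a \leftrightarrow b).
      branch 2.1 (add \lnot (d \to c)):
        \lnot (d \to c): α-rule — add d, \lnot c.
        × closes — contains both c and \lnot c.
      branch 2.2 (add (a \leftrightarrow b)):
        (a \leftrightarrow b): β-rule — branch into a, b  //  \lnot a, \lnot b.
          branch 2.2.1 (add a, b):
            × closes — contains both a and \lnot a.
          branch 2.2.2 (add \lnot a, \lnot b):
            ○ open, literals {a=0, b=0, c=1, d=1}.
4 branches closed, 2 open.
Each open branch fixes some atoms; the unmentioned ones are free. Counting distinct full assignments: branch {a=1, b=0, c=1, d=1} (none free) contributes 1 new; branch {a=0, b=0, c=1, d=1} (none free) contributes 1 new. Total: 2.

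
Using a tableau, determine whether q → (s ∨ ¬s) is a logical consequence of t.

Initial set: {T t; F (q → (s ∨ ¬s))}.
F (q → (s ∨ ¬s)): α-rule — add T q, F (s ∨ ¬s).
F (s ∨ ¬s): α-rule — add F s, F ¬s.
× closes — contains both s and ¬s.
All 1 branch closes.
Every branch closed, so the premises entail the conclusion.

Yes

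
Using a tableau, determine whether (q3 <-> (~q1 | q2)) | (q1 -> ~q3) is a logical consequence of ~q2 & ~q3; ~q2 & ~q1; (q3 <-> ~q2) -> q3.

Yes

Initial set: {(~q2 & ~q3); (~q2 & ~q1); ((q3 <-> ~q2) -> q3); ~((q3 <-> (~q1 | q2)) | (q1 -> ~q3))}.
(~q2 & ~q3): α-rule — add ~q2, ~q3.
(~q2 & ~q1): α-rule — add ~q2, ~q1.
~((q3 <-> (~q1 | q2)) | (q1 -> ~q3)): α-rule — add ~(q3 <-> (~q1 | q2)), ~(q1 -> ~q3).
~(q1 -> ~q3): α-rule — add q1, ~~q3.
× closes — contains both q1 and ~q1.
All 1 branch closes.
Every branch closed, so the premises entail the conclusion.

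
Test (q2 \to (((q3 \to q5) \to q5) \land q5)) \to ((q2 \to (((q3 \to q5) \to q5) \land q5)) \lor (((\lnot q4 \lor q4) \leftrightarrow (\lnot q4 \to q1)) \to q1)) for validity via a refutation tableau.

Assume the negation and expand:
Initial set: {\lnot ((q2 \to (((q3 \to q5) \to q5) \land q5)) \to ((q2 \to (((q3 \to q5) \to q5) \land q5)) \lor (((\lnot q4 \lor q4) \leftrightarrow (\lnot q4 \to q1)) \to q1)))}.
\lnot ((q2 \to (((q3 \to q5) \to q5) \land q5)) \to ((q2 \to (((q3 \to q5) \to q5) \land q5)) \lor (((\lnot q4 \lor q4) \leftrightarrow (\lnot q4 \to q1)) \to q1))): α-rule — add (q2 \to (((q3 \to q5) \to q5) \land q5)), \lnot ((q2 \to (((q3 \to q5) \to q5) \land q5)) \lor (((\lnot q4 \lor q4) \leftrightarrow (\lnot q4 \to q1)) \to q1)).
\lnot ((q2 \to (((q3 \to q5) \to q5) \land q5)) \lor (((\lnot q4 \lor q4) \leftrightarrow (\lnot q4 \to q1)) \to q1)): α-rule — add \lnot (q2 \to (((q3 \to q5) \to q5) \land q5)), \lnot (((\lnot q4 \lor q4) \leftrightarrow (\lnot q4 \to q1)) \to q1).
\lnot (q2 \to (((q3 \to q5) \to q5) \land q5)): α-rule — add q2, \lnot (((q3 \to q5) \to q5) \land q5).
\lnot (((\lnot q4 \lor q4) \leftrightarrow (\lnot q4 \to q1)) \to q1): α-rule — add ((\lnot q4 \lor q4) \leftrightarrow (\lnot q4 \to q1)), \lnot q1.
(q2 \to (((q3 \to q5) \to q5) \land q5)): β-rule — branch into \lnot q2  //  (((q3 \to q5) \to q5) \land q5).
  branch 1 (add \lnot q2):
    × closes — contains both q2 and \lnot q2.
  branch 2 (add (((q3 \to q5) \to q5) \land q5)):
    (((q3 \to q5) \to q5) \land q5): α-rule — add ((q3 \to q5) \to q5), q5.
    \lnot (((q3 \to q5) \to q5) \land q5): β-rule — branch into \lnot ((q3 \to q5) \to q5)  //  \lnot q5.
      branch 2.1 (add \lnot ((q3 \to q5) \to q5)):
        \lnot ((q3 \to q5) \to q5): α-rule — add (q3 \to q5), \lnot q5.
        × closes — contains both q5 and \lnot q5.
      branch 2.2 (add \lnot q5):
        × closes — contains both q5 and \lnot q5.
All 3 branches close.
Every branch closed, so the negation is unsatisfiable and the formula is valid.

Valid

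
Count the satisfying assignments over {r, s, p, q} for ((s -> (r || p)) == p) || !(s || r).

12

Initial set: {T (((s -> (r || p)) == p) || !(s || r))}.
T (((s -> (r || p)) == p) || !(s || r)): β-rule — branch into T ((s -> (r || p)) == p)  //  T !(s || r).
  branch 1 (add T ((s -> (r || p)) == p)):
    T ((s -> (r || p)) == p): β-rule — branch into T (s -> (r || p)), T p  //  F (s -> (r || p)), F p.
      branch 1.1 (add T (s -> (r || p)), T p):
        T (s -> (r || p)): β-rule — branch into F s  //  T (r || p).
          branch 1.1.1 (add F s):
            ○ open, literals {p=1, s=0}.
          branch 1.1.2 (add T (r || p)):
            T (r || p): β-rule — branch into T r  //  T p.
              branch 1.1.2.1 (add T r):
                ○ open, literals {p=1, r=1}.
              branch 1.1.2.2 (add T p):
                ○ open, literals {p=1}.
      branch 1.2 (add F (s -> (r || p)), F p):
        F (s -> (r || p)): α-rule — add T s, F (r || p).
        F (r || p): α-rule — add F r, F p.
        ○ open, literals {p=0, r=0, s=1}.
  branch 2 (add T !(s || r)):
    T !(s || r): α-rule — add F s, F r.
    ○ open, literals {r=0, s=0}.
0 branches closed, 5 open.
Each open branch fixes some atoms; the unmentioned ones are free. Counting distinct full assignments: branch {p=1, s=0} (r, q) contributes 4 new; branch {p=1, r=1} (s, q) contributes 2 new; branch {p=1} (r, s, q) contributes 2 new; branch {p=0, r=0, s=1} (q) contributes 2 new; branch {r=0, s=0} (p, q) contributes 2 new. Total: 12.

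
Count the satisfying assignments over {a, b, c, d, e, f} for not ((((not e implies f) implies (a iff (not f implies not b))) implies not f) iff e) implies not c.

48

Initial set: {(not ((((not e implies f) implies (a iff (not f implies not b))) implies not f) iff e) implies not c)}.
(not ((((not e implies f) implies (a iff (not f implies not b))) implies not f) iff e) implies not c): β-rule — branch into not not ((((not e implies f) implies (a iff (not f implies not b))) implies not f) iff e)  //  not c.
  branch 1 (add not not ((((not e implies f) implies (a iff (not f implies not b))) implies not f) iff e)):
    not not ((((not e implies f) implies (a iff (not f implies not b))) implies not f) iff e): β-rule — branch into (((not e implies f) implies (a iff (not f implies not b))) implies not f), e  //  not (((not e implies f) implies (a iff (not f implies not b))) implies not f), not e.
      branch 1.1 (add (((not e implies f) implies (a iff (not f implies not b))) implies not f), e):
        (((not e implies f) implies (a iff (not f implies not b))) implies not f): β-rule — branch into not ((not e implies f) implies (a iff (not f implies not b)))  //  not f.
          branch 1.1.1 (add not ((not e implies f) implies (a iff (not f implies not b)))):
            not ((not e implies f) implies (a iff (not f implies not b))): α-rule — add (not e implies f), not (a iff (not f implies not b)).
            (not e implies f): β-rule — branch into not not e  //  f.
              branch 1.1.1.1 (add not not e):
                not (a iff (not f implies not b)): β-rule — branch into a, not (not f implies not b)  //  not a, (not f implies not b).
                  branch 1.1.1.1.1 (add a, not (not f implies not b)):
                    not (not f implies not b): α-rule — add not f, not not b.
                    ○ open, literals {a=T, b=T, e=T, f=F}.
                  branch 1.1.1.1.2 (add not a, (not f implies not b)):
                    (not f implies not b): β-rule — branch into not not f  //  not b.
                      branch 1.1.1.1.2.1 (add not not f):
                        ○ open, literals {a=F, e=T, f=T}.
                      branch 1.1.1.1.2.2 (add not b):
                        ○ open, literals {a=F, b=F, e=T}.
              branch 1.1.1.2 (add f):
                not (a iff (not f implies not b)): β-rule — branch into a, not (not f implies not b)  //  not a, (not f implies not b).
                  branch 1.1.1.2.1 (add a, not (not f implies not b)):
                    not (not f implies not b): α-rule — add not f, not not b.
                    × closes — contains both f and not f.
                  branch 1.1.1.2.2 (add not a, (not f implies not b)):
                    (not f implies not b): β-rule — branch into not not f  //  not b.
                      branch 1.1.1.2.2.1 (add not not f):
                        ○ open, literals {a=F, e=T, f=T}.
                      branch 1.1.1.2.2.2 (add not b):
                        ○ open, literals {a=F, b=F, e=T, f=T}.
          branch 1.1.2 (add not f):
            ○ open, literals {e=T, f=F}.
      branch 1.2 (add not (((not e implies f) implies (a iff (not f implies not b))) implies not f), not e):
        not (((not e implies f) implies (a iff (not f implies not b))) implies not f): α-rule — add ((not e implies f) implies (a iff (not f implies not b))), not not f.
        ((not e implies f) implies (a iff (not f implies not b))): β-rule — branch into not (not e implies f)  //  (a iff (not f implies not b)).
          branch 1.2.1 (add not (not e implies f)):
            not (not e implies f): α-rule — add not e, not f.
            × closes — contains both f and not f.
          branch 1.2.2 (add (a iff (not f implies not b))):
            (a iff (not f implies not b)): β-rule — branch into a, (not f implies not b)  //  not a, not (not f implies not b).
              branch 1.2.2.1 (add a, (not f implies not b)):
                (not f implies not b): β-rule — branch into not not f  //  not b.
                  branch 1.2.2.1.1 (add not not f):
                    ○ open, literals {a=T, e=F, f=T}.
                  branch 1.2.2.1.2 (add not b):
                    ○ open, literals {a=T, b=F, e=F, f=T}.
              branch 1.2.2.2 (add not a, not (not f implies not b)):
                not (not f implies not b): α-rule — add not f, not not b.
                × closes — contains both f and not f.
  branch 2 (add not c):
    ○ open, literals {c=F}.
3 branches closed, 9 open.
Each open branch fixes some atoms; the unmentioned ones are free. Counting distinct full assignments: branch {a=T, b=T, e=T, f=F} (c, d) contributes 4 new; branch {a=F, e=T, f=T} (b, c, d) contributes 8 new; branch {a=F, b=F, e=T} (c, d, f) contributes 4 new; branch {a=F, e=T, f=T} (b, c, d) contributes 0 new; branch {a=F, b=F, e=T, f=T} (c, d) contributes 0 new; branch {e=T, f=F} (a, b, c, d) contributes 8 new; branch {a=T, e=F, f=T} (b, c, d) contributes 8 new; branch {a=T, b=F, e=F, f=T} (c, d) contributes 0 new; branch {c=F} (a, b, d, e, f) contributes 16 new. Total: 48.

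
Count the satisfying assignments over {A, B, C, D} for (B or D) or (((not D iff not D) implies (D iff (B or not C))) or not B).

Initial set: {((B or D) or (((not D iff not D) implies (D iff (B or not C))) or not B))}.
((B or D) or (((not D iff not D) implies (D iff (B or not C))) or not B)): β-rule — branch into (B or D)  //  (((not D iff not D) implies (D iff (B or not C))) or not B).
  branch 1 (add (B or D)):
    (B or D): β-rule — branch into B  //  D.
      branch 1.1 (add B):
        ○ open, literals {B=1}.
      branch 1.2 (add D):
        ○ open, literals {D=1}.
  branch 2 (add (((not D iff not D) implies (D iff (B or not C))) or not B)):
    (((not D iff not D) implies (D iff (B or not C))) or not B): β-rule — branch into ((not D iff not D) implies (D iff (B or not C)))  //  not B.
      branch 2.1 (add ((not D iff not D) implies (D iff (B or not C)))):
        ((not D iff not D) implies (D iff (B or not C))): β-rule — branch into not (not D iff not D)  //  (D iff (B or not C)).
          branch 2.1.1 (add not (not D iff not D)):
            not (not D iff not D): β-rule — branch into not D, not not D  //  not not D, not D.
              branch 2.1.1.1 (add not D, not not D):
                × closes — contains both D and not D.
              branch 2.1.1.2 (add not not D, not D):
                × closes — contains both D and not D.
          branch 2.1.2 (add (D iff (B or not C))):
            (D iff (B or not C)): β-rule — branch into D, (B or not C)  //  not D, not (B or not C).
              branch 2.1.2.1 (add D, (B or not C)):
                (B or not C): β-rule — branch into B  //  not C.
                  branch 2.1.2.1.1 (add B):
                    ○ open, literals {B=1, D=1}.
                  branch 2.1.2.1.2 (add not C):
                    ○ open, literals {C=0, D=1}.
              branch 2.1.2.2 (add not D, not (B or not C)):
                not (B or not C): α-rule — add not B, not not C.
                ○ open, literals {B=0, C=1, D=0}.
      branch 2.2 (add not B):
        ○ open, literals {B=0}.
2 branches closed, 6 open.
Each open branch fixes some atoms; the unmentioned ones are free. Counting distinct full assignments: branch {B=1} (A, C, D) contributes 8 new; branch {D=1} (A, B, C) contributes 4 new; branch {B=1, D=1} (A, C) contributes 0 new; branch {C=0, D=1} (A, B) contributes 0 new; branch {B=0, C=1, D=0} (A) contributes 2 new; branch {B=0} (A, C, D) contributes 2 new. Total: 16.

16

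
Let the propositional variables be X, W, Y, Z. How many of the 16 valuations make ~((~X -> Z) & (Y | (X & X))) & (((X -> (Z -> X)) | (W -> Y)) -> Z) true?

Initial set: {T (~((~X -> Z) & (Y | (X & X))) & (((X -> (Z -> X)) | (W -> Y)) -> Z))}.
T (~((~X -> Z) & (Y | (X & X))) & (((X -> (Z -> X)) | (W -> Y)) -> Z)): α-rule — add T ~((~X -> Z) & (Y | (X & X))), T (((X -> (Z -> X)) | (W -> Y)) -> Z).
T ~((~X -> Z) & (Y | (X & X))): β-rule — branch into F (~X -> Z)  //  F (Y | (X & X)).
  branch 1 (add F (~X -> Z)):
    F (~X -> Z): α-rule — add T ~X, F Z.
    T (((X -> (Z -> X)) | (W -> Y)) -> Z): β-rule — branch into F ((X -> (Z -> X)) | (W -> Y))  //  T Z.
      branch 1.1 (add F ((X -> (Z -> X)) | (W -> Y))):
        F ((X -> (Z -> X)) | (W -> Y)): α-rule — add F (X -> (Z -> X)), F (W -> Y).
        F (X -> (Z -> X)): α-rule — add T X, F (Z -> X).
        × closes — contains both X and ~X.
      branch 1.2 (add T Z):
        × closes — contains both Z and ~Z.
  branch 2 (add F (Y | (X & X))):
    F (Y | (X & X)): α-rule — add F Y, F (X & X).
    T (((X -> (Z -> X)) | (W -> Y)) -> Z): β-rule — branch into F ((X -> (Z -> X)) | (W -> Y))  //  T Z.
      branch 2.1 (add F ((X -> (Z -> X)) | (W -> Y))):
        F ((X -> (Z -> X)) | (W -> Y)): α-rule — add F (X -> (Z -> X)), F (W -> Y).
        F (X -> (Z -> X)): α-rule — add T X, F (Z -> X).
        F (W -> Y): α-rule — add T W, F Y.
        F (Z -> X): α-rule — add T Z, F X.
        × closes — contains both X and ~X.
      branch 2.2 (add T Z):
        F (X & X): β-rule — branch into F X  //  F X.
          branch 2.2.1 (add F X):
            ○ open, literals {X=false, Y=false, Z=true}.
          branch 2.2.2 (add F X):
            ○ open, literals {X=false, Y=false, Z=true}.
3 branches closed, 2 open.
Each open branch fixes some atoms; the unmentioned ones are free. Counting distinct full assignments: branch {X=false, Y=false, Z=true} (W) contributes 2 new; branch {X=false, Y=false, Z=true} (W) contributes 0 new. Total: 2.

2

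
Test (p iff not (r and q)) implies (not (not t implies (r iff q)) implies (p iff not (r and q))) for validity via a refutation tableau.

Assume the negation and expand:
Initial set: {not ((p iff not (r and q)) implies (not (not t implies (r iff q)) implies (p iff not (r and q))))}.
not ((p iff not (r and q)) implies (not (not t implies (r iff q)) implies (p iff not (r and q)))): α-rule — add (p iff not (r and q)), not (not (not t implies (r iff q)) implies (p iff not (r and q))).
not (not (not t implies (r iff q)) implies (p iff not (r and q))): α-rule — add not (not t implies (r iff q)), not (p iff not (r and q)).
not (not t implies (r iff q)): α-rule — add not t, not (r iff q).
(p iff not (r and q)): β-rule — branch into p, not (r and q)  //  not p, not not (r and q).
  branch 1 (add p, not (r and q)):
    not (p iff not (r and q)): β-rule — branch into p, not not (r and q)  //  not p, not (r and q).
      branch 1.1 (add p, not not (r and q)):
        not not (r and q): α-rule — add r, q.
        not (r iff q): β-rule — branch into r, not q  //  not r, q.
          branch 1.1.1 (add r, not q):
            × closes — contains both q and not q.
          branch 1.1.2 (add not r, q):
            × closes — contains both r and not r.
      branch 1.2 (add not p, not (r and q)):
        × closes — contains both p and not p.
  branch 2 (add not p, not not (r and q)):
    not not (r and q): α-rule — add r, q.
    not (p iff not (r and q)): β-rule — branch into p, not not (r and q)  //  not p, not (r and q).
      branch 2.1 (add p, not not (r and q)):
        × closes — contains both p and not p.
      branch 2.2 (add not p, not (r and q)):
        not (r iff q): β-rule — branch into r, not q  //  not r, q.
          branch 2.2.1 (add r, not q):
            × closes — contains both q and not q.
          branch 2.2.2 (add not r, q):
            × closes — contains both r and not r.
All 6 branches close.
Every branch closed, so the negation is unsatisfiable and the formula is valid.

Valid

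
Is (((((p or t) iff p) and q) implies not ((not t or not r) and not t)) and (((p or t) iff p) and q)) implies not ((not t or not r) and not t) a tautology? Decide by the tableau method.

Assume the negation and expand:
Initial set: {not ((((((p or t) iff p) and q) implies not ((not t or not r) and not t)) and (((p or t) iff p) and q)) implies not ((not t or not r) and not t))}.
not ((((((p or t) iff p) and q) implies not ((not t or not r) and not t)) and (((p or t) iff p) and q)) implies not ((not t or not r) and not t)): α-rule — add (((((p or t) iff p) and q) implies not ((not t or not r) and not t)) and (((p or t) iff p) and q)), not not ((not t or not r) and not t).
(((((p or t) iff p) and q) implies not ((not t or not r) and not t)) and (((p or t) iff p) and q)): α-rule — add ((((p or t) iff p) and q) implies not ((not t or not r) and not t)), (((p or t) iff p) and q).
not not ((not t or not r) and not t): α-rule — add (not t or not r), not t.
(((p or t) iff p) and q): α-rule — add ((p or t) iff p), q.
((((p or t) iff p) and q) implies not ((not t or not r) and not t)): β-rule — branch into not (((p or t) iff p) and q)  //  not ((not t or not r) and not t).
  branch 1 (add not (((p or t) iff p) and q)):
    (not t or not r): β-rule — branch into not t  //  not r.
      branch 1.1 (add not t):
        ((p or t) iff p): β-rule — branch into (p or t), p  //  not (p or t), not p.
          branch 1.1.1 (add (p or t), p):
            not (((p or t) iff p) and q): β-rule — branch into not ((p or t) iff p)  //  not q.
              branch 1.1.1.1 (add not ((p or t) iff p)):
                (p or t): β-rule — branch into p  //  t.
                  branch 1.1.1.1.1 (add p):
                    not ((p or t) iff p): β-rule — branch into (p or t), not p  //  not (p or t), p.
                      branch 1.1.1.1.1.1 (add (p or t), not p):
                        × closes — contains both p and not p.
                      branch 1.1.1.1.1.2 (add not (p or t), p):
                        not (p or t): α-rule — add not p, not t.
                        × closes — contains both p and not p.
                  branch 1.1.1.1.2 (add t):
                    × closes — contains both t and not t.
              branch 1.1.1.2 (add not q):
                × closes — contains both q and not q.
          branch 1.1.2 (add not (p or t), not p):
            not (p or t): α-rule — add not p, not t.
            not (((p or t) iff p) and q): β-rule — branch into not ((p or t) iff p)  //  not q.
              branch 1.1.2.1 (add not ((p or t) iff p)):
                not ((p or t) iff p): β-rule — branch into (p or t), not p  //  not (p or t), p.
                  branch 1.1.2.1.1 (add (p or t), not p):
                    (p or t): β-rule — branch into p  //  t.
                      branch 1.1.2.1.1.1 (add p):
                        × closes — contains both p and not p.
                      branch 1.1.2.1.1.2 (add t):
                        × closes — contains both t and not t.
                  branch 1.1.2.1.2 (add not (p or t), p):
                    × closes — contains both p and not p.
              branch 1.1.2.2 (add not q):
                × closes — contains both q and not q.
      branch 1.2 (add not r):
        ((p or t) iff p): β-rule — branch into (p or t), p  //  not (p or t), not p.
          branch 1.2.1 (add (p or t), p):
            not (((p or t) iff p) and q): β-rule — branch into not ((p or t) iff p)  //  not q.
              branch 1.2.1.1 (add not ((p or t) iff p)):
                (p or t): β-rule — branch into p  //  t.
                  branch 1.2.1.1.1 (add p):
                    not ((p or t) iff p): β-rule — branch into (p or t), not p  //  not (p or t), p.
                      branch 1.2.1.1.1.1 (add (p or t), not p):
                        × closes — contains both p and not p.
                      branch 1.2.1.1.1.2 (add not (p or t), p):
                        not (p or t): α-rule — add not p, not t.
                        × closes — contains both p and not p.
                  branch 1.2.1.1.2 (add t):
                    × closes — contains both t and not t.
              branch 1.2.1.2 (add not q):
                × closes — contains both q and not q.
          branch 1.2.2 (add not (p or t), not p):
            not (p or t): α-rule — add not p, not t.
            not (((p or t) iff p) and q): β-rule — branch into not ((p or t) iff p)  //  not q.
              branch 1.2.2.1 (add not ((p or t) iff p)):
                not ((p or t) iff p): β-rule — branch into (p or t), not p  //  not (p or t), p.
                  branch 1.2.2.1.1 (add (p or t), not p):
                    (p or t): β-rule — branch into p  //  t.
                      branch 1.2.2.1.1.1 (add p):
                        × closes — contains both p and not p.
                      branch 1.2.2.1.1.2 (add t):
                        × closes — contains both t and not t.
                  branch 1.2.2.1.2 (add not (p or t), p):
                    × closes — contains both p and not p.
              branch 1.2.2.2 (add not q):
                × closes — contains both q and not q.
  branch 2 (add not ((not t or not r) and not t)):
    (not t or not r): β-rule — branch into not t  //  not r.
      branch 2.1 (add not t):
        ((p or t) iff p): β-rule — branch into (p or t), p  //  not (p or t), not p.
          branch 2.1.1 (add (p or t), p):
            not ((not t or not r) and not t): β-rule — branch into not (not t or not r)  //  not not t.
              branch 2.1.1.1 (add not (not t or not r)):
                not (not t or not r): α-rule — add not not t, not not r.
                × closes — contains both t and not t.
              branch 2.1.1.2 (add not not t):
                × closes — contains both t and not t.
          branch 2.1.2 (add not (p or t), not p):
            not (p or t): α-rule — add not p, not t.
            not ((not t or not r) and not t): β-rule — branch into not (not t or not r)  //  not not t.
              branch 2.1.2.1 (add not (not t or not r)):
                not (not t or not r): α-rule — add not not t, not not r.
                × closes — contains both t and not t.
              branch 2.1.2.2 (add not not t):
                × closes — contains both t and not t.
      branch 2.2 (add not r):
        ((p or t) iff p): β-rule — branch into (p or t), p  //  not (p or t), not p.
          branch 2.2.1 (add (p or t), p):
            not ((not t or not r) and not t): β-rule — branch into not (not t or not r)  //  not not t.
              branch 2.2.1.1 (add not (not t or not r)):
                not (not t or not r): α-rule — add not not t, not not r.
                × closes — contains both t and not t.
              branch 2.2.1.2 (add not not t):
                × closes — contains both t and not t.
          branch 2.2.2 (add not (p or t), not p):
            not (p or t): α-rule — add not p, not t.
            not ((not t or not r) and not t): β-rule — branch into not (not t or not r)  //  not not t.
              branch 2.2.2.1 (add not (not t or not r)):
                not (not t or not r): α-rule — add not not t, not not r.
                × closes — contains both t and not t.
              branch 2.2.2.2 (add not not t):
                × closes — contains both t and not t.
All 24 branches close.
Every branch closed, so the negation is unsatisfiable and the formula is valid.

Valid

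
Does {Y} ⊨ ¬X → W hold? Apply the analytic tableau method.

No

Initial set: {T Y; F (¬X → W)}.
F (¬X → W): α-rule — add T ¬X, F W.
○ open, literals {W=F, X=F, Y=T}.
0 branches closed, 1 open.
An open branch gives a countermodel: W=F, X=F, Y=T (unmentioned atoms arbitrary); the premises hold there but the conclusion fails.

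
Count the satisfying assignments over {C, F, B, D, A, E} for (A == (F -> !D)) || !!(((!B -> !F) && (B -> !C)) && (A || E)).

41

Initial set: {((A == (F -> !D)) || !!(((!B -> !F) && (B -> !C)) && (A || E)))}.
((A == (F -> !D)) || !!(((!B -> !F) && (B -> !C)) && (A || E))): β-rule — branch into (A == (F -> !D))  //  !!(((!B -> !F) && (B -> !C)) && (A || E)).
  branch 1 (add (A == (F -> !D))):
    (A == (F -> !D)): β-rule — branch into A, (F -> !D)  //  !A, !(F -> !D).
      branch 1.1 (add A, (F -> !D)):
        (F -> !D): β-rule — branch into !F  //  !D.
          branch 1.1.1 (add !F):
            ○ open, literals {A=1, F=0}.
          branch 1.1.2 (add !D):
            ○ open, literals {A=1, D=0}.
      branch 1.2 (add !A, !(F -> !D)):
        !(F -> !D): α-rule — add F, !!D.
        ○ open, literals {A=0, D=1, F=1}.
  branch 2 (add !!(((!B -> !F) && (B -> !C)) && (A || E))):
    !!(((!B -> !F) && (B -> !C)) && (A || E)): drop double negation, giving (((!B -> !F) && (B -> !C)) && (A || E)).
    (((!B -> !F) && (B -> !C)) && (A || E)): α-rule — add ((!B -> !F) && (B -> !C)), (A || E).
    ((!B -> !F) && (B -> !C)): α-rule — add (!B -> !F), (B -> !C).
    (A || E): β-rule — branch into A  //  E.
      branch 2.1 (add A):
        (!B -> !F): β-rule — branch into !!B  //  !F.
          branch 2.1.1 (add !!B):
            (B -> !C): β-rule — branch into !B  //  !C.
              branch 2.1.1.1 (add !B):
                × closes — contains both B and !B.
              branch 2.1.1.2 (add !C):
                ○ open, literals {A=1, B=1, C=0}.
          branch 2.1.2 (add !F):
            (B -> !C): β-rule — branch into !B  //  !C.
              branch 2.1.2.1 (add !B):
                ○ open, literals {A=1, B=0, F=0}.
              branch 2.1.2.2 (add !C):
                ○ open, literals {A=1, C=0, F=0}.
      branch 2.2 (add E):
        (!B -> !F): β-rule — branch into !!B  //  !F.
          branch 2.2.1 (add !!B):
            (B -> !C): β-rule — branch into !B  //  !C.
              branch 2.2.1.1 (add !B):
                × closes — contains both B and !B.
              branch 2.2.1.2 (add !C):
                ○ open, literals {B=1, C=0, E=1}.
          branch 2.2.2 (add !F):
            (B -> !C): β-rule — branch into !B  //  !C.
              branch 2.2.2.1 (add !B):
                ○ open, literals {B=0, E=1, F=0}.
              branch 2.2.2.2 (add !C):
                ○ open, literals {C=0, E=1, F=0}.
2 branches closed, 9 open.
Each open branch fixes some atoms; the unmentioned ones are free. Counting distinct full assignments: branch {A=1, F=0} (C, B, D, E) contributes 16 new; branch {A=1, D=0} (C, F, B, E) contributes 8 new; branch {A=0, D=1, F=1} (C, B, E) contributes 8 new; branch {A=1, B=1, C=0} (F, D, E) contributes 2 new; branch {A=1, B=0, F=0} (C, D, E) contributes 0 new; branch {A=1, C=0, F=0} (B, D, E) contributes 0 new; branch {B=1, C=0, E=1} (F, D, A) contributes 3 new; branch {B=0, E=1, F=0} (C, D, A) contributes 4 new; branch {C=0, E=1, F=0} (B, D, A) contributes 0 new. Total: 41.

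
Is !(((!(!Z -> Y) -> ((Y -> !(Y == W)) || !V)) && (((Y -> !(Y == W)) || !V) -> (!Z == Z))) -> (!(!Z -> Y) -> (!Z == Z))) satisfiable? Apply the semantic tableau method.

Unsatisfiable

Initial set: {!(((!(!Z -> Y) -> ((Y -> !(Y == W)) || !V)) && (((Y -> !(Y == W)) || !V) -> (!Z == Z))) -> (!(!Z -> Y) -> (!Z == Z)))}.
!(((!(!Z -> Y) -> ((Y -> !(Y == W)) || !V)) && (((Y -> !(Y == W)) || !V) -> (!Z == Z))) -> (!(!Z -> Y) -> (!Z == Z))): α-rule — add ((!(!Z -> Y) -> ((Y -> !(Y == W)) || !V)) && (((Y -> !(Y == W)) || !V) -> (!Z == Z))), !(!(!Z -> Y) -> (!Z == Z)).
((!(!Z -> Y) -> ((Y -> !(Y == W)) || !V)) && (((Y -> !(Y == W)) || !V) -> (!Z == Z))): α-rule — add (!(!Z -> Y) -> ((Y -> !(Y == W)) || !V)), (((Y -> !(Y == W)) || !V) -> (!Z == Z)).
!(!(!Z -> Y) -> (!Z == Z)): α-rule — add !(!Z -> Y), !(!Z == Z).
!(!Z -> Y): α-rule — add !Z, !Y.
(!(!Z -> Y) -> ((Y -> !(Y == W)) || !V)): β-rule — branch into !!(!Z -> Y)  //  ((Y -> !(Y == W)) || !V).
  branch 1 (add !!(!Z -> Y)):
    (((Y -> !(Y == W)) || !V) -> (!Z == Z)): β-rule — branch into !((Y -> !(Y == W)) || !V)  //  (!Z == Z).
      branch 1.1 (add !((Y -> !(Y == W)) || !V)):
        !((Y -> !(Y == W)) || !V): α-rule — add !(Y -> !(Y == W)), !!V.
        !(Y -> !(Y == W)): α-rule — add Y, !!(Y == W).
        × closes — contains both Y and !Y.
      branch 1.2 (add (!Z == Z)):
        !(!Z == Z): β-rule — branch into !Z, !Z  //  !!Z, Z.
          branch 1.2.1 (add !Z, !Z):
            !!(!Z -> Y): β-rule — branch into !!Z  //  Y.
              branch 1.2.1.1 (add !!Z):
                × closes — contains both Z and !Z.
              branch 1.2.1.2 (add Y):
                × closes — contains both Y and !Y.
          branch 1.2.2 (add !!Z, Z):
            × closes — contains both Z and !Z.
  branch 2 (add ((Y -> !(Y == W)) || !V)):
    (((Y -> !(Y == W)) || !V) -> (!Z == Z)): β-rule — branch into !((Y -> !(Y == W)) || !V)  //  (!Z == Z).
      branch 2.1 (add !((Y -> !(Y == W)) || !V)):
        !((Y -> !(Y == W)) || !V): α-rule — add !(Y -> !(Y == W)), !!V.
        !(Y -> !(Y == W)): α-rule — add Y, !!(Y == W).
        × closes — contains both Y and !Y.
      branch 2.2 (add (!Z == Z)):
        !(!Z == Z): β-rule — branch into !Z, !Z  //  !!Z, Z.
          branch 2.2.1 (add !Z, !Z):
            ((Y -> !(Y == W)) || !V): β-rule — branch into (Y -> !(Y == W))  //  !V.
              branch 2.2.1.1 (add (Y -> !(Y == W))):
                (!Z == Z): β-rule — branch into !Z, Z  //  !!Z, !Z.
                  branch 2.2.1.1.1 (add !Z, Z):
                    × closes — contains both Z and !Z.
                  branch 2.2.1.1.2 (add !!Z, !Z):
                    × closes — contains both Z and !Z.
              branch 2.2.1.2 (add !V):
                (!Z == Z): β-rule — branch into !Z, Z  //  !!Z, !Z.
                  branch 2.2.1.2.1 (add !Z, Z):
                    × closes — contains both Z and !Z.
                  branch 2.2.1.2.2 (add !!Z, !Z):
                    × closes — contains both Z and !Z.
          branch 2.2.2 (add !!Z, Z):
            × closes — contains both Z and !Z.
All 10 branches close.
Every branch closed; the formula is unsatisfiable.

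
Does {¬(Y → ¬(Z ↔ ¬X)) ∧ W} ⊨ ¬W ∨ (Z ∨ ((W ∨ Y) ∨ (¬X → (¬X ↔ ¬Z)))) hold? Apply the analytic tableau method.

Yes

Initial set: {(¬(Y → ¬(Z ↔ ¬X)) ∧ W); ¬(¬W ∨ (Z ∨ ((W ∨ Y) ∨ (¬X → (¬X ↔ ¬Z)))))}.
(¬(Y → ¬(Z ↔ ¬X)) ∧ W): α-rule — add ¬(Y → ¬(Z ↔ ¬X)), W.
¬(¬W ∨ (Z ∨ ((W ∨ Y) ∨ (¬X → (¬X ↔ ¬Z))))): α-rule — add ¬¬W, ¬(Z ∨ ((W ∨ Y) ∨ (¬X → (¬X ↔ ¬Z)))).
¬(Y → ¬(Z ↔ ¬X)): α-rule — add Y, ¬¬(Z ↔ ¬X).
¬(Z ∨ ((W ∨ Y) ∨ (¬X → (¬X ↔ ¬Z)))): α-rule — add ¬Z, ¬((W ∨ Y) ∨ (¬X → (¬X ↔ ¬Z))).
¬((W ∨ Y) ∨ (¬X → (¬X ↔ ¬Z))): α-rule — add ¬(W ∨ Y), ¬(¬X → (¬X ↔ ¬Z)).
¬(W ∨ Y): α-rule — add ¬W, ¬Y.
× closes — contains both W and ¬W.
All 1 branch closes.
Every branch closed, so the premises entail the conclusion.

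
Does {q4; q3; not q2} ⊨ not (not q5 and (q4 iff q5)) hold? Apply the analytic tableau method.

Initial set: {q4; q3; not q2; not not (not q5 and (q4 iff q5))}.
not not (not q5 and (q4 iff q5)): α-rule — add not q5, (q4 iff q5).
(q4 iff q5): β-rule — branch into q4, q5  //  not q4, not q5.
  branch 1 (add q4, q5):
    × closes — contains both q5 and not q5.
  branch 2 (add not q4, not q5):
    × closes — contains both q4 and not q4.
All 2 branches close.
Every branch closed, so the premises entail the conclusion.

Yes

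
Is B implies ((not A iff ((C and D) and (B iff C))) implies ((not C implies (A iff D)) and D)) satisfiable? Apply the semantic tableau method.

Initial set: {T (B implies ((not A iff ((C and D) and (B iff C))) implies ((not C implies (A iff D)) and D)))}.
T (B implies ((not A iff ((C and D) and (B iff C))) implies ((not C implies (A iff D)) and D))): β-rule — branch into F B  //  T ((not A iff ((C and D) and (B iff C))) implies ((not C implies (A iff D)) and D)).
  branch 1 (add F B):
    ○ open, literals {B=false}.
  branch 2 (add T ((not A iff ((C and D) and (B iff C))) implies ((not C implies (A iff D)) and D))):
    T ((not A iff ((C and D) and (B iff C))) implies ((not C implies (A iff D)) and D)): β-rule — branch into F (not A iff ((C and D) and (B iff C)))  //  T ((not C implies (A iff D)) and D).
      branch 2.1 (add F (not A iff ((C and D) and (B iff C)))):
        F (not A iff ((C and D) and (B iff C))): β-rule — branch into T not A, F ((C and D) and (B iff C))  //  F not A, T ((C and D) and (B iff C)).
          branch 2.1.1 (add T not A, F ((C and D) and (B iff C))):
            F ((C and D) and (B iff C)): β-rule — branch into F (C and D)  //  F (B iff C).
              branch 2.1.1.1 (add F (C and D)):
                F (C and D): β-rule — branch into F C  //  F D.
                  branch 2.1.1.1.1 (add F C):
                    ○ open, literals {A=false, C=false}.
                  branch 2.1.1.1.2 (add F D):
                    ○ open, literals {A=false, D=false}.
              branch 2.1.1.2 (add F (B iff C)):
                F (B iff C): β-rule — branch into T B, F C  //  F B, T C.
                  branch 2.1.1.2.1 (add T B, F C):
                    ○ open, literals {A=false, B=true, C=false}.
                  branch 2.1.1.2.2 (add F B, T C):
                    ○ open, literals {A=false, B=false, C=true}.
          branch 2.1.2 (add F not A, T ((C and D) and (B iff C))):
            T ((C and D) and (B iff C)): α-rule — add T (C and D), T (B iff C).
            T (C and D): α-rule — add T C, T D.
            T (B iff C): β-rule — branch into T B, T C  //  F B, F C.
              branch 2.1.2.1 (add T B, T C):
                ○ open, literals {A=true, B=true, C=true, D=true}.
              branch 2.1.2.2 (add F B, F C):
                × closes — contains both C and not C.
      branch 2.2 (add T ((not C implies (A iff D)) and D)):
        T ((not C implies (A iff D)) and D): α-rule — add T (not C implies (A iff D)), T D.
        T (not C implies (A iff D)): β-rule — branch into F not C  //  T (A iff D).
          branch 2.2.1 (add F not C):
            ○ open, literals {C=true, D=true}.
          branch 2.2.2 (add T (A iff D)):
            T (A iff D): β-rule — branch into T A, T D  //  F A, F D.
              branch 2.2.2.1 (add T A, T D):
                ○ open, literals {A=true, D=true}.
              branch 2.2.2.2 (add F A, F D):
                × closes — contains both D and not D.
2 branches closed, 8 open.
An open branch gives a satisfying assignment: B=false.

Satisfiable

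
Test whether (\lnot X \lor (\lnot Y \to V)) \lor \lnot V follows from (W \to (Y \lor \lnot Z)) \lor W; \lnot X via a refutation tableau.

Yes

Initial set: {((W \to (Y \lor \lnot Z)) \lor W); \lnot X; \lnot ((\lnot X \lor (\lnot Y \to V)) \lor \lnot V)}.
\lnot ((\lnot X \lor (\lnot Y \to V)) \lor \lnot V): α-rule — add \lnot (\lnot X \lor (\lnot Y \to V)), \lnot \lnot V.
\lnot (\lnot X \lor (\lnot Y \to V)): α-rule — add \lnot \lnot X, \lnot (\lnot Y \to V).
× closes — contains both X and \lnot X.
All 1 branch closes.
Every branch closed, so the premises entail the conclusion.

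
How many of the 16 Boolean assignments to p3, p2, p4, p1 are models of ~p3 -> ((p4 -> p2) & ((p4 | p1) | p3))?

12

Initial set: {(~p3 -> ((p4 -> p2) & ((p4 | p1) | p3)))}.
(~p3 -> ((p4 -> p2) & ((p4 | p1) | p3))): β-rule — branch into ~~p3  //  ((p4 -> p2) & ((p4 | p1) | p3)).
  branch 1 (add ~~p3):
    ○ open, literals {p3=1}.
  branch 2 (add ((p4 -> p2) & ((p4 | p1) | p3))):
    ((p4 -> p2) & ((p4 | p1) | p3)): α-rule — add (p4 -> p2), ((p4 | p1) | p3).
    (p4 -> p2): β-rule — branch into ~p4  //  p2.
      branch 2.1 (add ~p4):
        ((p4 | p1) | p3): β-rule — branch into (p4 | p1)  //  p3.
          branch 2.1.1 (add (p4 | p1)):
            (p4 | p1): β-rule — branch into p4  //  p1.
              branch 2.1.1.1 (add p4):
                × closes — contains both p4 and ~p4.
              branch 2.1.1.2 (add p1):
                ○ open, literals {p1=1, p4=0}.
          branch 2.1.2 (add p3):
            ○ open, literals {p3=1, p4=0}.
      branch 2.2 (add p2):
        ((p4 | p1) | p3): β-rule — branch into (p4 | p1)  //  p3.
          branch 2.2.1 (add (p4 | p1)):
            (p4 | p1): β-rule — branch into p4  //  p1.
              branch 2.2.1.1 (add p4):
                ○ open, literals {p2=1, p4=1}.
              branch 2.2.1.2 (add p1):
                ○ open, literals {p1=1, p2=1}.
          branch 2.2.2 (add p3):
            ○ open, literals {p2=1, p3=1}.
1 branch closed, 6 open.
Each open branch fixes some atoms; the unmentioned ones are free. Counting distinct full assignments: branch {p3=1} (p2, p4, p1) contributes 8 new; branch {p1=1, p4=0} (p3, p2) contributes 2 new; branch {p3=1, p4=0} (p2, p1) contributes 0 new; branch {p2=1, p4=1} (p3, p1) contributes 2 new; branch {p1=1, p2=1} (p3, p4) contributes 0 new; branch {p2=1, p3=1} (p4, p1) contributes 0 new. Total: 12.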